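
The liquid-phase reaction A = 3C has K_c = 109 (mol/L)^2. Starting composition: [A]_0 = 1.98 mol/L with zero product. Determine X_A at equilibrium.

X = 0.686

Let X = conversion of A; extent ξ = 1.98·X mol/L.
Concentrations: [A] = 1.98 − 1.98X; [C] = 5.94X.
K_c = [C]^3 / ([A]).
This equals 109 at X = 0.686 (the root in 0 < X < 1).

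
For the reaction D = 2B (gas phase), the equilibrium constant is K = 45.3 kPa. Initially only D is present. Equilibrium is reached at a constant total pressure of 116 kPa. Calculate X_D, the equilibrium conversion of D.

Let X = conversion of D (basis 1 mol D); extent of reaction ξ = X.
Mole table: n_D = 1 − X; n_B = 2X.
n_T = Σnᵢ = 1 + X.
y_i = n_i/n_T, p_i = y_i·P. K = p_B^2 / (p_D).
Equating to 45.3 kPa and solving on 0 < X < 1: X = 0.298.

X = 0.298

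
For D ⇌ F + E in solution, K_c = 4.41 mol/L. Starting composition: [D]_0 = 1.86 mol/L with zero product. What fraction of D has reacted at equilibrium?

Let X = conversion of D; extent ξ = 1.86·X mol/L.
Concentrations: [D] = 1.86 − 1.86X; [F] = 1.86X; [E] = 1.86X.
K_c = [F] [E] / ([D]).
Setting equal to 4.41 and solving for X on (0,1) gives X = 0.758.

X = 0.758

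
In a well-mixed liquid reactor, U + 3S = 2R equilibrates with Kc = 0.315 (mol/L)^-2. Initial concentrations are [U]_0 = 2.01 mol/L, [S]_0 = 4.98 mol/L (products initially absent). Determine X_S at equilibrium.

X = 0.563

Let X = conversion of S; extent ξ = 4.98X/3 mol/L.
Concentrations: [U] = 2.01 − 1.66X; [S] = 4.98 − 4.98X; [R] = 3.32X.
Kc = [R]^2 / ([U] [S]^3).
Equating to 0.315 (mol/L)^-2: the physical root is X = 0.563.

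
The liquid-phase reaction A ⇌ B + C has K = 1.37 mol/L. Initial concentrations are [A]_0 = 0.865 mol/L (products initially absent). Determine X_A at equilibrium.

Let X = conversion of A; extent ξ = 0.865·X mol/L.
Concentrations: [A] = 0.865 − 0.865X; [B] = 0.865X; [C] = 0.865X.
K = [B] [C] / ([A]).
Equating to 1.37 mol/L: the physical root is X = 0.695.

X = 0.695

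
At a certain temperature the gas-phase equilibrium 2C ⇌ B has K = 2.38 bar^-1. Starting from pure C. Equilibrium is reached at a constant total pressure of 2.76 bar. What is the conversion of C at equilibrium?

Basis: 1 mol C initially; let X = conversion of C. Extent ξ = 0.5X.
At extent ξ: n_C = 1 − X; n_B = 0.5X.
Summing: n_T = 1 − 0.5X.
With p_i = (n_i/n_T)P, K = p_B / (p_C^2).
Substituting and setting equal to 2.38 bar^-1 gives a polynomial in X; the root in (0,1) is X = 0.809.

X = 0.809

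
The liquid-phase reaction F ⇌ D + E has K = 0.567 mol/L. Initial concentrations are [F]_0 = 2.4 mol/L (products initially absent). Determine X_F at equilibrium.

X = 0.382

Let X = conversion of F; extent ξ = 2.4·X mol/L.
Concentrations: [F] = 2.4 − 2.4X; [D] = 2.4X; [E] = 2.4X.
K = [D] [E] / ([F]).
Solving K = 0.567 for X ∈ (0,1): X = 0.382.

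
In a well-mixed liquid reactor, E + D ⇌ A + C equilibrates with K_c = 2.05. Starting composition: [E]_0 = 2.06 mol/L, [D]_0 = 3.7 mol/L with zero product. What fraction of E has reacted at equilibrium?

X = 0.744

Let X = conversion of E; extent ξ = 2.06·X mol/L.
Concentrations: [E] = 2.06 − 2.06X; [D] = 3.7 − 2.06X; [A] = 2.06X; [C] = 2.06X.
K_c = [A] [C] / ([E] [D]).
Equating to 2.05: the physical root is X = 0.744.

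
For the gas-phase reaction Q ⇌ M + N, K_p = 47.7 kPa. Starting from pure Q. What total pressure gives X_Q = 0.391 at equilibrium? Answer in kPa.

Basis: 1 mol Q initially; let X = conversion of Q. Extent ξ = X.
Mole table: n_Q = 1 − X; n_M = X; n_N = X.
Summing: n_T = 1 + X.
K_p = p_M p_N / (p_Q) with p_i = (n_i/n_T)·P.
At X = 0.391: the mole-fraction product g(X) = Π y_i^ν_i = 0.1805. Since K_p = g(X)·P^{1}, P = (K_p/g)^(1/1) = (47.7/0.1805)^(1/1) = 264 kPa.

P = 264 kPa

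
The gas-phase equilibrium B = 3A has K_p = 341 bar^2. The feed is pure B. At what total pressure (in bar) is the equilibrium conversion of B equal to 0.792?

Basis: 1 mol B initially; let X = conversion of B. Extent ξ = X.
Moles: n_B = 1 − X; n_A = 3X.
Total moles n_T = 1 + 2X.
K_p = p_A^3 / (p_B) with p_i = (n_i/n_T)·P.
At X = 0.792: the mole-fraction product g(X) = Π y_i^ν_i = 9.658. Since K_p = g(X)·P^{2}, P = (K_p/g)^(1/2) = (341/9.658)^(1/2) = 5.94 bar.

P = 5.94 bar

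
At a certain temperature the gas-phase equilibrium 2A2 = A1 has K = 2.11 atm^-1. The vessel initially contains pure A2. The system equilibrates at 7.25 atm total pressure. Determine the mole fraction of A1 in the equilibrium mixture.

Basis: 1 mol A2 initially; let X = conversion of A2. Extent ξ = 0.5X.
Mole table: n_A2 = 1 − X; n_A1 = 0.5X.
n_T = Σnᵢ = 1 − 0.5X.
y_i = n_i/n_T, p_i = y_i·P. K = p_A1 / (p_A2^2).
This yields a degree-2 equation in X; solving on (0,1), X = 0.873.
Then n_A1 = 0.437, n_T = 0.563, so y_A1 = 0.775.

y_A1 = 0.775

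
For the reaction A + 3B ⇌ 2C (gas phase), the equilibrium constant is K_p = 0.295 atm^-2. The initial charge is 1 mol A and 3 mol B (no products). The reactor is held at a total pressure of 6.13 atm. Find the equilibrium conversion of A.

Basis: 1 mol A initially; let X = conversion of A. Extent ξ = X.
At extent ξ: n_A = 1 − X; n_B = 3 − 3X; n_C = 2X.
Summing: n_T = 4 − 2X.
Mole fractions y_i = n_i/n_T; K_p = p_C^2 / (p_A p_B^3) with p_i = y_i·P.
Setting this equal to 0.295 atm^-2 and taking the physical root (0 < X < 1) gives X = 0.567.

X = 0.567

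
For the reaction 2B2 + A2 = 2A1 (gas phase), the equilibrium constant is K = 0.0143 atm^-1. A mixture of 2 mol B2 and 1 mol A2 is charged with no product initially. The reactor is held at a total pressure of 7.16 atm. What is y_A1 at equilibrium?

y_A1 = 0.104

Let X = conversion of B2 (basis 2 mol B2); extent of reaction ξ = X.
Moles: n_B2 = 2 − 2X; n_A2 = 1 − X; n_A1 = 2X.
Total moles n_T = 3 − X.
y_i = n_i/n_T, p_i = y_i·P. K = p_A1^2 / (p_B2^2 p_A2).
Setting this equal to 0.0143 atm^-1 and taking the physical root (0 < X < 1) gives X = 0.149.
Then n_A1 = 0.298, n_T = 2.85, so y_A1 = 0.104.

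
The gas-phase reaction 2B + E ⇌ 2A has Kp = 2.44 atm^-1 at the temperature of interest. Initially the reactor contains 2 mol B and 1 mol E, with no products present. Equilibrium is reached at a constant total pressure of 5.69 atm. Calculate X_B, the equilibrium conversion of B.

X = 0.603

Let X = conversion of B (basis 2 mol B); extent of reaction ξ = X.
Moles: n_B = 2 − 2X; n_E = 1 − X; n_A = 2X.
n_T = Σnᵢ = 3 − X.
y_i = n_i/n_T, p_i = y_i·P. Kp = p_A^2 / (p_B^2 p_E).
Setting this equal to 2.44 atm^-1 and taking the physical root (0 < X < 1) gives X = 0.603.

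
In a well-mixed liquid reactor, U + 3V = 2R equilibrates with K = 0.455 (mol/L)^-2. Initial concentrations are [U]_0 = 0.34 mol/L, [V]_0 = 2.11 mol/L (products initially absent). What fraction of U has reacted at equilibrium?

Let X = conversion of U; extent ξ = 0.34·X mol/L.
Concentrations: [U] = 0.34 − 0.34X; [V] = 2.11 − 1.02X; [R] = 0.68X.
K = [R]^2 / ([U] [V]^3).
Setting equal to 0.455 and solving for X on (0,1) gives X = 0.628.

X = 0.628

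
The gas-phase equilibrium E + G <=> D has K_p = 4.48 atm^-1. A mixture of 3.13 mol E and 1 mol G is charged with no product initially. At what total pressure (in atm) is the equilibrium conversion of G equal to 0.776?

P = 1.1 atm

Basis: 1 mol G initially; let X = conversion of G. Extent ξ = X.
At extent ξ: n_E = 3.13 − X; n_G = 1 − X; n_D = X.
n_T = Σnᵢ = 4.13 − X.
K_p = p_D / (p_E p_G) with p_i = (n_i/n_T)·P.
At X = 0.776: the mole-fraction product g(X) = Π y_i^ν_i = 4.936. Since K_p = g(X)·P^{-1}, P = (g/K_p)^(1/1) = (4.936/4.48)^(1/1) = 1.1 atm.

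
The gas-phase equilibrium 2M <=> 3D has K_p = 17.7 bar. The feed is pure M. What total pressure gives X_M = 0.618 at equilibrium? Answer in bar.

P = 4.24 bar

Let X = conversion of M (basis 1 mol M); extent of reaction ξ = 0.5X.
At extent ξ: n_M = 1 − X; n_D = 1.5X.
Total moles n_T = 1 + 0.5X.
K_p = p_D^3 / (p_M^2) with p_i = (n_i/n_T)·P.
At X = 0.618: the mole-fraction product g(X) = Π y_i^ν_i = 4.17. Since K_p = g(X)·P^{1}, P = (K_p/g)^(1/1) = (17.7/4.17)^(1/1) = 4.24 bar.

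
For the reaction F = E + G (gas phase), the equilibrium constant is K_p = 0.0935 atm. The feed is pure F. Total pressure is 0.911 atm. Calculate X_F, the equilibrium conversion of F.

X = 0.305

Let X = conversion of F (basis 1 mol F); extent of reaction ξ = X.
At extent ξ: n_F = 1 − X; n_E = X; n_G = X.
Total moles n_T = 1 + X.
y_i = n_i/n_T, p_i = y_i·P. K_p = p_E p_G / (p_F).
This yields a degree-2 equation in X; solving on (0,1), X = 0.305.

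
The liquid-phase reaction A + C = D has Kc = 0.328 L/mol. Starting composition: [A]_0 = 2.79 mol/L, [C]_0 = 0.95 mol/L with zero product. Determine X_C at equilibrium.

Let X = conversion of C; extent ξ = 0.95·X mol/L.
Concentrations: [A] = 2.79 − 0.95X; [C] = 0.95 − 0.95X; [D] = 0.95X.
Kc = [D] / ([A] [C]).
This equals 0.328 at X = 0.438 (the root in 0 < X < 1).

X = 0.438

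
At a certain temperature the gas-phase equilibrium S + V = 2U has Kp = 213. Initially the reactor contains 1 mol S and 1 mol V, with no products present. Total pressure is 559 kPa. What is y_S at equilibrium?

y_S = 0.060

Take 1 mol S as basis and let X be its fractional conversion, so ξ = X.
Species balance: n_S = 1 − X; n_V = 1 − X; n_U = 2X.
Since Δν = 0, n_T = 2 throughout.
With p_i = (n_i/n_T)P, Kp = p_U^2 / (p_S p_V).
Setting this equal to 213 and taking the physical root (0 < X < 1) gives X = 0.879.
Then n_S = 0.121, n_T = 2, so y_S = 0.060.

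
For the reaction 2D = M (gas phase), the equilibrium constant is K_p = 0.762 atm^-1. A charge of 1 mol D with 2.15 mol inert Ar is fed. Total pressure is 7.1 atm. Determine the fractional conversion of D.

X = 0.602

Let X = conversion of D (basis 1 mol D); extent of reaction ξ = 0.5X.
Mole table: n_D = 1 − X; n_M = 0.5X; n_I = 2.15 (inert).
n_T = Σnᵢ = 3.15 − 0.5X.
Mole fractions y_i = n_i/n_T; K_p = p_M / (p_D^2) with p_i = y_i·P.
Equating to 0.762 atm^-1 and solving on 0 < X < 1: X = 0.602.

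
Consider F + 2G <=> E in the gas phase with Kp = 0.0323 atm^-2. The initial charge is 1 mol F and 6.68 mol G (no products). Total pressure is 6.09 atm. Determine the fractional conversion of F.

Let X = conversion of F (basis 1 mol F); extent of reaction ξ = X.
At extent ξ: n_F = 1 − X; n_G = 6.68 − 2X; n_E = X.
Total moles n_T = 7.68 − 2X.
y_i = n_i/n_T, p_i = y_i·P. Kp = p_E / (p_F p_G^2).
This yields a degree-3 equation in X; solving on (0,1), X = 0.465.

X = 0.465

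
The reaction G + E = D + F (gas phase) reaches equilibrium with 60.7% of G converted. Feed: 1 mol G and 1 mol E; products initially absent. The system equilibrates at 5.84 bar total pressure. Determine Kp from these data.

Basis: 1 mol G initially; let X = conversion of G. Extent ξ = X.
Species balance: n_G = 1 − X; n_E = 1 − X; n_D = X; n_F = X.
Total moles n_T = 2 (Δν = 0, constant).
At X = 0.607: n_G = 0.393, n_E = 0.393, n_D = 0.607, n_F = 0.607, n_T = 2.
p_i = (n_i/n_T)·P. Kp = p_D p_F / (p_G p_E) = 2.39.

Kp = 2.39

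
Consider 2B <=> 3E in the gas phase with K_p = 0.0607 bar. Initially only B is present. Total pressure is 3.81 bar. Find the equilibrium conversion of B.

X = 0.154

Let X = conversion of B (basis 1 mol B); extent of reaction ξ = 0.5X.
Moles: n_B = 1 − X; n_E = 1.5X.
Summing: n_T = 1 + 0.5X.
With p_i = (n_i/n_T)P, K_p = p_E^3 / (p_B^2).
Setting this equal to 0.0607 bar and taking the physical root (0 < X < 1) gives X = 0.154.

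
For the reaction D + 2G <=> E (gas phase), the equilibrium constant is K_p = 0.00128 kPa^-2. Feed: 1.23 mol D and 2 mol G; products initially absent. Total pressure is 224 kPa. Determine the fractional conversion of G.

X = 0.857

Take 2 mol G as basis and let X be its fractional conversion, so ξ = X.
At extent ξ: n_D = 1.23 − X; n_G = 2 − 2X; n_E = X.
Total moles n_T = 3.23 − 2X.
With p_i = (n_i/n_T)P, K_p = p_E / (p_D p_G^2).
Setting this equal to 0.00128 kPa^-2 and taking the physical root (0 < X < 1) gives X = 0.857.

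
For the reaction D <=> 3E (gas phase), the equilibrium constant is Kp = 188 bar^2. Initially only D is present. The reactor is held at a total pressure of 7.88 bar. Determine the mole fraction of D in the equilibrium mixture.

y_D = 0.181

Basis: 1 mol D initially; let X = conversion of D. Extent ξ = X.
Species balance: n_D = 1 − X; n_E = 3X.
n_T = Σnᵢ = 1 + 2X.
y_i = n_i/n_T, p_i = y_i·P. Kp = p_E^3 / (p_D).
Equating to 188 bar^2 and solving on 0 < X < 1: X = 0.601.
Then n_D = 0.399, n_T = 2.2, so y_D = 0.181.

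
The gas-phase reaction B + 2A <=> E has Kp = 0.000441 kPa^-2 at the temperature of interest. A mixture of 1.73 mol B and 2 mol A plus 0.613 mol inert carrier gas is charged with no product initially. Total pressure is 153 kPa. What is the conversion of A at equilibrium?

Let X = conversion of A (basis 2 mol A); extent of reaction ξ = X.
At extent ξ: n_B = 1.73 − X; n_A = 2 − 2X; n_E = X; n_I = 0.613 (inert).
n_T = Σnᵢ = 4.34 − 2X.
y_i = n_i/n_T, p_i = y_i·P. Kp = p_E / (p_B p_A^2).
Setting this equal to 0.000441 kPa^-2 and taking the physical root (0 < X < 1) gives X = 0.636.

X = 0.636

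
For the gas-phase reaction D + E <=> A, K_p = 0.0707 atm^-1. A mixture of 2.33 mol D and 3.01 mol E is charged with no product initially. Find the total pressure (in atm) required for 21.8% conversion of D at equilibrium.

Take 2.33 mol D as basis and let X be its fractional conversion, so ξ = 2.33X.
At extent ξ: n_D = 2.33 − 2.33X; n_E = 3.01 − 2.33X; n_A = 2.33X.
n_T = Σnᵢ = 5.34 − 2.33X.
K_p = p_A / (p_D p_E) with p_i = (n_i/n_T)·P.
At X = 0.218: the mole-fraction product g(X) = Π y_i^ν_i = 0.5384. Since K_p = g(X)·P^{-1}, P = (g/K_p)^(1/1) = (0.5384/0.0707)^(1/1) = 7.61 atm.

P = 7.61 atm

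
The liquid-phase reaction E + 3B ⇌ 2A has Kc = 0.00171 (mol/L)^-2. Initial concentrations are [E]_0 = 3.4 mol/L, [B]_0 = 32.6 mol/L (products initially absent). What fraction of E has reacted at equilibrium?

X = 0.732

Let X = conversion of E; extent ξ = 3.4·X mol/L.
Concentrations: [E] = 3.4 − 3.4X; [B] = 32.6 − 10.2X; [A] = 6.8X.
Kc = [A]^2 / ([E] [B]^3).
Equating to 0.00171 (mol/L)^-2: the physical root is X = 0.732.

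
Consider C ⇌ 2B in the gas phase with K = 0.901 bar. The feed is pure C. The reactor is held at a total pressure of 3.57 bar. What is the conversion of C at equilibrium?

Let X = conversion of C (basis 1 mol C); extent of reaction ξ = X.
At extent ξ: n_C = 1 − X; n_B = 2X.
n_T = Σnᵢ = 1 + X.
y_i = n_i/n_T, p_i = y_i·P. K = p_B^2 / (p_C).
Substituting and setting equal to 0.901 bar gives a polynomial in X; the root in (0,1) is X = 0.244.

X = 0.244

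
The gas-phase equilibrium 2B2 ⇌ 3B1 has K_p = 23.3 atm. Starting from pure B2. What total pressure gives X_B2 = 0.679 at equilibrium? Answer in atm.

P = 3.04 atm

Take 1 mol B2 as basis and let X be its fractional conversion, so ξ = 0.5X.
Species balance: n_B2 = 1 − X; n_B1 = 1.5X.
n_T = Σnᵢ = 1 + 0.5X.
K_p = p_B1^3 / (p_B2^2) with p_i = (n_i/n_T)·P.
At X = 0.679: the mole-fraction product g(X) = Π y_i^ν_i = 7.655. Since K_p = g(X)·P^{1}, P = (K_p/g)^(1/1) = (23.3/7.655)^(1/1) = 3.04 atm.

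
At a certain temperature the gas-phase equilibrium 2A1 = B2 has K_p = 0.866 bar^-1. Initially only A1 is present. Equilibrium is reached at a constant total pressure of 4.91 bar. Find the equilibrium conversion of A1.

Take 1 mol A1 as basis and let X be its fractional conversion, so ξ = 0.5X.
Mole table: n_A1 = 1 − X; n_B2 = 0.5X.
n_T = Σnᵢ = 1 − 0.5X.
y_i = n_i/n_T, p_i = y_i·P. K_p = p_B2 / (p_A1^2).
Setting this equal to 0.866 bar^-1 and taking the physical root (0 < X < 1) gives X = 0.764.

X = 0.764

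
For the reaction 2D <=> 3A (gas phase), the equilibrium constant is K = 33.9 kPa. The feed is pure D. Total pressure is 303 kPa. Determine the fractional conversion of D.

X = 0.271

Basis: 1 mol D initially; let X = conversion of D. Extent ξ = 0.5X.
At extent ξ: n_D = 1 − X; n_A = 1.5X.
n_T = Σnᵢ = 1 + 0.5X.
y_i = n_i/n_T, p_i = y_i·P. K = p_A^3 / (p_D^2).
Substituting and setting equal to 33.9 kPa gives a polynomial in X; the root in (0,1) is X = 0.271.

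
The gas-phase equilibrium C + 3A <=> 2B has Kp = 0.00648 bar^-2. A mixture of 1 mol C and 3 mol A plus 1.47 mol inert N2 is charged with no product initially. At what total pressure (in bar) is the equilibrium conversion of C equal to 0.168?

P = 5.96 bar

Basis: 1 mol C initially; let X = conversion of C. Extent ξ = X.
Mole table: n_C = 1 − X; n_A = 3 − 3X; n_B = 2X; n_I = 1.47 (inert).
n_T = Σnᵢ = 5.47 − 2X.
Kp = p_B^2 / (p_C p_A^3) with p_i = (n_i/n_T)·P.
At X = 0.168: the mole-fraction product g(X) = Π y_i^ν_i = 0.23. Since Kp = g(X)·P^{-2}, P = (g/Kp)^(1/2) = (0.23/0.00648)^(1/2) = 5.96 bar.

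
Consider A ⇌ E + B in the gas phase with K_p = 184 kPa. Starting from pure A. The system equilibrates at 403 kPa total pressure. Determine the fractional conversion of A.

Basis: 1 mol A initially; let X = conversion of A. Extent ξ = X.
At extent ξ: n_A = 1 − X; n_E = X; n_B = X.
n_T = Σnᵢ = 1 + X.
Mole fractions y_i = n_i/n_T; K_p = p_E p_B / (p_A) with p_i = y_i·P.
Setting this equal to 184 kPa and taking the physical root (0 < X < 1) gives X = 0.560.

X = 0.560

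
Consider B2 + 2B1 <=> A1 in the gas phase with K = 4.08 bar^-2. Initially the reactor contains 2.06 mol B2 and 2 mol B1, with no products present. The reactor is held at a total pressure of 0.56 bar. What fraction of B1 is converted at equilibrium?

X = 0.338

Take 2 mol B1 as basis and let X be its fractional conversion, so ξ = X.
Mole table: n_B2 = 2.06 − X; n_B1 = 2 − 2X; n_A1 = X.
Summing: n_T = 4.06 − 2X.
With p_i = (n_i/n_T)P, K = p_A1 / (p_B2 p_B1^2).
Substituting and setting equal to 4.08 bar^-2 gives a polynomial in X; the root in (0,1) is X = 0.338.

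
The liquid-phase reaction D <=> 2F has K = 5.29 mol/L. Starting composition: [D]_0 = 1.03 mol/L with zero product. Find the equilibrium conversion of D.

X = 0.660

Let X = conversion of D; extent ξ = 1.03·X mol/L.
Concentrations: [D] = 1.03 − 1.03X; [F] = 2.06X.
K = [F]^2 / ([D]).
Equating to 5.29 mol/L: the physical root is X = 0.660.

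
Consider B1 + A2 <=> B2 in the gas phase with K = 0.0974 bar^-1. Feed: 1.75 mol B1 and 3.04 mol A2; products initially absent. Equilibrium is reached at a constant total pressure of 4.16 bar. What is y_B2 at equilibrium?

Take 1.75 mol B1 as basis and let X be its fractional conversion, so ξ = 1.75X.
Mole table: n_B1 = 1.75 − 1.75X; n_A2 = 3.04 − 1.75X; n_B2 = 1.75X.
n_T = Σnᵢ = 4.79 − 1.75X.
With p_i = (n_i/n_T)P, K = p_B2 / (p_B1 p_A2).
Equating to 0.0974 bar^-1 and solving on 0 < X < 1: X = 0.197.
Then n_B2 = 0.345, n_T = 4.44, so y_B2 = 0.078.

y_B2 = 0.078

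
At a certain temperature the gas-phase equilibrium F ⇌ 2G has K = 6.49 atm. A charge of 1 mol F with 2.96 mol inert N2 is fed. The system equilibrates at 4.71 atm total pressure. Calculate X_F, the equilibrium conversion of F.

Take 1 mol F as basis and let X be its fractional conversion, so ξ = X.
Moles: n_F = 1 − X; n_G = 2X; n_I = 2.96 (inert).
n_T = Σnᵢ = 3.96 + X.
y_i = n_i/n_T, p_i = y_i·P. K = p_G^2 / (p_F).
This yields a degree-2 equation in X; solving on (0,1), X = 0.697.

X = 0.697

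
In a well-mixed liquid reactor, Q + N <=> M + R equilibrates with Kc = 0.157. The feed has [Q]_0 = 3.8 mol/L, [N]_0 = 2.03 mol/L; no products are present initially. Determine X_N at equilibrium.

Let X = conversion of N; extent ξ = 2.03·X mol/L.
Concentrations: [Q] = 3.8 − 2.03X; [N] = 2.03 − 2.03X; [M] = 2.03X; [R] = 2.03X.
Kc = [M] [R] / ([Q] [N]).
Setting equal to 0.157 and solving for X on (0,1) gives X = 0.381.

X = 0.381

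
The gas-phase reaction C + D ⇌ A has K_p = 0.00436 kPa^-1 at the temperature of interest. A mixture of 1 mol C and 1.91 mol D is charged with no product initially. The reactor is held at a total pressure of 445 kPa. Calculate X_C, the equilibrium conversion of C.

Let X = conversion of C (basis 1 mol C); extent of reaction ξ = X.
Mole table: n_C = 1 − X; n_D = 1.91 − X; n_A = X.
n_T = Σnᵢ = 2.91 − X.
Mole fractions y_i = n_i/n_T; K_p = p_A / (p_C p_D) with p_i = y_i·P.
This yields a degree-2 equation in X; solving on (0,1), X = 0.529.

X = 0.529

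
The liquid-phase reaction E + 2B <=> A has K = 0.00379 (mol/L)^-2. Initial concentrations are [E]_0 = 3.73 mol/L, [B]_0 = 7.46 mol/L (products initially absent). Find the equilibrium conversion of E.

Let X = conversion of E; extent ξ = 3.73·X mol/L.
Concentrations: [E] = 3.73 − 3.73X; [B] = 7.46 − 7.46X; [A] = 3.73X.
K = [A] / ([E] [B]^2).
Setting equal to 0.00379 and solving for X on (0,1) gives X = 0.136.

X = 0.136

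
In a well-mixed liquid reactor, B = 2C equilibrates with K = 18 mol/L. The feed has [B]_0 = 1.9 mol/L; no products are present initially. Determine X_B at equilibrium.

Let X = conversion of B; extent ξ = 1.9·X mol/L.
Concentrations: [B] = 1.9 − 1.9X; [C] = 3.8X.
K = [C]^2 / ([B]).
Solving K = 18 for X ∈ (0,1): X = 0.758.

X = 0.758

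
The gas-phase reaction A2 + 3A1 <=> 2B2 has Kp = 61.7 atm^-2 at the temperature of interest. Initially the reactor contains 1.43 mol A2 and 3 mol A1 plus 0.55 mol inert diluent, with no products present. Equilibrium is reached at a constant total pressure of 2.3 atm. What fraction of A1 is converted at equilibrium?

Let X = conversion of A1 (basis 3 mol A1); extent of reaction ξ = X.
Species balance: n_A2 = 1.43 − X; n_A1 = 3 − 3X; n_B2 = 2X; n_I = 0.55 (inert).
n_T = Σnᵢ = 4.98 − 2X.
With p_i = (n_i/n_T)P, Kp = p_B2^2 / (p_A2 p_A1^3).
Substituting and setting equal to 61.7 atm^-2 gives a polynomial in X; the root in (0,1) is X = 0.822.

X = 0.822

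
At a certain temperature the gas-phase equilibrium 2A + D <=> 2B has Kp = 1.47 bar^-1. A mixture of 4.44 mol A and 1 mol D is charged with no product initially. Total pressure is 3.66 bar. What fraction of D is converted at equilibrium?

Take 1 mol D as basis and let X be its fractional conversion, so ξ = X.
Moles: n_A = 4.44 − 2X; n_D = 1 − X; n_B = 2X.
Total moles n_T = 5.44 − X.
Mole fractions y_i = n_i/n_T; Kp = p_B^2 / (p_A^2 p_D) with p_i = y_i·P.
Substituting and setting equal to 1.47 bar^-1 gives a polynomial in X; the root in (0,1) is X = 0.762.

X = 0.762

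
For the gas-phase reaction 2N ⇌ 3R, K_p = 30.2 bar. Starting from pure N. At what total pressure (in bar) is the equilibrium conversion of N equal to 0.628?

Basis: 1 mol N initially; let X = conversion of N. Extent ξ = 0.5X.
At extent ξ: n_N = 1 − X; n_R = 1.5X.
Total moles n_T = 1 + 0.5X.
K_p = p_R^3 / (p_N^2) with p_i = (n_i/n_T)·P.
At X = 0.628: the mole-fraction product g(X) = Π y_i^ν_i = 4.597. Since K_p = g(X)·P^{1}, P = (K_p/g)^(1/1) = (30.2/4.597)^(1/1) = 6.57 bar.

P = 6.57 bar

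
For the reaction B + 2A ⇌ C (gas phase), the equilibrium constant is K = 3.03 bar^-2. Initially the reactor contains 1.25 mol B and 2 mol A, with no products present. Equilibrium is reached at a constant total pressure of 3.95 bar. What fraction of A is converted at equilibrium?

X = 0.837

Let X = conversion of A (basis 2 mol A); extent of reaction ξ = X.
At extent ξ: n_B = 1.25 − X; n_A = 2 − 2X; n_C = X.
Summing: n_T = 3.25 − 2X.
With p_i = (n_i/n_T)P, K = p_C / (p_B p_A^2).
Substituting and setting equal to 3.03 bar^-2 gives a polynomial in X; the root in (0,1) is X = 0.837.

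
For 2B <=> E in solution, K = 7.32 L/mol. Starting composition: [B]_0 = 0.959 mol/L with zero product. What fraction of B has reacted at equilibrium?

X = 0.766

Let X = conversion of B; extent ξ = 0.959X/2 mol/L.
Concentrations: [B] = 0.959 − 0.959X; [E] = 0.479X.
K = [E] / ([B]^2).
Solving K = 7.32 for X ∈ (0,1): X = 0.766.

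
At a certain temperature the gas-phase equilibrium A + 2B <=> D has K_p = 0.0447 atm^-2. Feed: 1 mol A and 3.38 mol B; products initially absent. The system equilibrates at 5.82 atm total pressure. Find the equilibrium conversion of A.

X = 0.436

Take 1 mol A as basis and let X be its fractional conversion, so ξ = X.
Species balance: n_A = 1 − X; n_B = 3.38 − 2X; n_D = X.
Summing: n_T = 4.38 − 2X.
Mole fractions y_i = n_i/n_T; K_p = p_D / (p_A p_B^2) with p_i = y_i·P.
This yields a degree-3 equation in X; solving on (0,1), X = 0.436.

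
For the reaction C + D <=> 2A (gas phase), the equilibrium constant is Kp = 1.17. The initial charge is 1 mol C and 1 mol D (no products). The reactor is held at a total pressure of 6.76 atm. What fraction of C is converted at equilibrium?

Basis: 1 mol C initially; let X = conversion of C. Extent ξ = X.
Mole table: n_C = 1 − X; n_D = 1 − X; n_A = 2X.
Since Δν = 0, n_T = 2 throughout.
With p_i = (n_i/n_T)P, Kp = p_A^2 / (p_C p_D).
This yields a degree-2 equation in X; solving on (0,1), X = 0.351.

X = 0.351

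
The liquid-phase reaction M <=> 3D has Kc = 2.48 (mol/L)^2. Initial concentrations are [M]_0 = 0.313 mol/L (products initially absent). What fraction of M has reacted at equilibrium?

Let X = conversion of M; extent ξ = 0.313·X mol/L.
Concentrations: [M] = 0.313 − 0.313X; [D] = 0.939X.
Kc = [D]^3 / ([M]).
Equating to 2.48 (mol/L)^2: the physical root is X = 0.674.

X = 0.674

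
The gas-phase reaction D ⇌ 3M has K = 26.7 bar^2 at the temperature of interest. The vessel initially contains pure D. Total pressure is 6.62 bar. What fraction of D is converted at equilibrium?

X = 0.349

Take 1 mol D as basis and let X be its fractional conversion, so ξ = X.
Mole table: n_D = 1 − X; n_M = 3X.
Summing: n_T = 1 + 2X.
Mole fractions y_i = n_i/n_T; K = p_M^3 / (p_D) with p_i = y_i·P.
This yields a degree-3 equation in X; solving on (0,1), X = 0.349.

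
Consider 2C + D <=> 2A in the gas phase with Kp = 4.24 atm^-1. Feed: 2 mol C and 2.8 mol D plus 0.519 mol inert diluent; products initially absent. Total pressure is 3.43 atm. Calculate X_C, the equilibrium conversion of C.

Take 2 mol C as basis and let X be its fractional conversion, so ξ = X.
At extent ξ: n_C = 2 − 2X; n_D = 2.8 − X; n_A = 2X; n_I = 0.519 (inert).
n_T = Σnᵢ = 5.32 − X.
With p_i = (n_i/n_T)P, Kp = p_A^2 / (p_C^2 p_D).
Substituting and setting equal to 4.24 atm^-1 gives a polynomial in X; the root in (0,1) is X = 0.719.

X = 0.719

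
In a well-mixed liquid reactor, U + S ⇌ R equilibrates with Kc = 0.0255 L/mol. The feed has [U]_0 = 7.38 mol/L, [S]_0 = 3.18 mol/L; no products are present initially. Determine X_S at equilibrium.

X = 0.150

Let X = conversion of S; extent ξ = 3.18·X mol/L.
Concentrations: [U] = 7.38 − 3.18X; [S] = 3.18 − 3.18X; [R] = 3.18X.
Kc = [R] / ([U] [S]).
Setting equal to 0.0255 and solving for X on (0,1) gives X = 0.150.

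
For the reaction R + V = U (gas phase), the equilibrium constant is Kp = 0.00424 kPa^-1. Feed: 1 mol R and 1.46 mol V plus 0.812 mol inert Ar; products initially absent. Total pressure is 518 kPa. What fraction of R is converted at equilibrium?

X = 0.441

Take 1 mol R as basis and let X be its fractional conversion, so ξ = X.
Species balance: n_R = 1 − X; n_V = 1.46 − X; n_U = X; n_I = 0.812 (inert).
Summing: n_T = 3.27 − X.
With p_i = (n_i/n_T)P, Kp = p_U / (p_R p_V).
This yields a degree-2 equation in X; solving on (0,1), X = 0.441.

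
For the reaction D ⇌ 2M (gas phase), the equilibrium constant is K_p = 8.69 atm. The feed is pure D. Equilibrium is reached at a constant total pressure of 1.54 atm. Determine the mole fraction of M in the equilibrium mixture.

Let X = conversion of D (basis 1 mol D); extent of reaction ξ = X.
Species balance: n_D = 1 − X; n_M = 2X.
Total moles n_T = 1 + X.
y_i = n_i/n_T, p_i = y_i·P. K_p = p_M^2 / (p_D).
Substituting and setting equal to 8.69 atm gives a polynomial in X; the root in (0,1) is X = 0.765.
Then n_M = 1.53, n_T = 1.76, so y_M = 0.867.

y_M = 0.867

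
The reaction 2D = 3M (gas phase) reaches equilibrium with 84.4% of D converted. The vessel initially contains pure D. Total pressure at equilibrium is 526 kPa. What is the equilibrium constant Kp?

Kp = 3.08e+04 kPa

Basis: 1 mol D initially; let X = conversion of D. Extent ξ = 0.5X.
Mole table: n_D = 1 − X; n_M = 1.5X.
n_T = Σnᵢ = 1 + 0.5X.
At X = 0.844: n_D = 0.156, n_M = 1.27, n_T = 1.42.
p_i = (n_i/n_T)·P. Kp = p_M^3 / (p_D^2) = 3.08e+04 kPa.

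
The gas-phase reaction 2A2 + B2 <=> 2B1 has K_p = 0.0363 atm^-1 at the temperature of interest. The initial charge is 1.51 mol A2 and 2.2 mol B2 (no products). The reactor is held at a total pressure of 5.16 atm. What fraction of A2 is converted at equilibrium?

X = 0.247

Basis: 1.51 mol A2 initially; let X = conversion of A2. Extent ξ = 0.755X.
Moles: n_A2 = 1.51 − 1.51X; n_B2 = 2.2 − 0.755X; n_B1 = 1.51X.
Total moles n_T = 3.71 − 0.755X.
y_i = n_i/n_T, p_i = y_i·P. K_p = p_B1^2 / (p_A2^2 p_B2).
Equating to 0.0363 atm^-1 and solving on 0 < X < 1: X = 0.247.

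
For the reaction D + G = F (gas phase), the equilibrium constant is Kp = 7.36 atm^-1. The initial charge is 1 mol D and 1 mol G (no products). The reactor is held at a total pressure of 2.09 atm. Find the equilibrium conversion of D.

X = 0.753

Basis: 1 mol D initially; let X = conversion of D. Extent ξ = X.
Moles: n_D = 1 − X; n_G = 1 − X; n_F = X.
Summing: n_T = 2 − X.
Mole fractions y_i = n_i/n_T; Kp = p_F / (p_D p_G) with p_i = y_i·P.
Substituting and setting equal to 7.36 atm^-1 gives a polynomial in X; the root in (0,1) is X = 0.753.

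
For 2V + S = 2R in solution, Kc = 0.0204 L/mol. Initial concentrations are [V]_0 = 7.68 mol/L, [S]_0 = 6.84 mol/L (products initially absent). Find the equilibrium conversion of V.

Let X = conversion of V; extent ξ = 7.68X/2 mol/L.
Concentrations: [V] = 7.68 − 7.68X; [S] = 6.84 − 3.84X; [R] = 7.68X.
Kc = [R]^2 / ([V]^2 [S]).
Equating to 0.0204 L/mol: the physical root is X = 0.257.

X = 0.257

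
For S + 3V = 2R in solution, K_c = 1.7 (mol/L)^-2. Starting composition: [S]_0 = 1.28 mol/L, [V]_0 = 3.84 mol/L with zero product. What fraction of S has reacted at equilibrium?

X = 0.621

Let X = conversion of S; extent ξ = 1.28·X mol/L.
Concentrations: [S] = 1.28 − 1.28X; [V] = 3.84 − 3.84X; [R] = 2.56X.
K_c = [R]^2 / ([S] [V]^3).
Equating to 1.7 (mol/L)^-2: the physical root is X = 0.621.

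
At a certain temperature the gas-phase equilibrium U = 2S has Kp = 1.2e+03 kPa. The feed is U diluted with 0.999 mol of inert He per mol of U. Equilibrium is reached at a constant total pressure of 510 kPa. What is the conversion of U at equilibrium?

Let X = conversion of U (basis 1 mol U); extent of reaction ξ = X.
Moles: n_U = 1 − X; n_S = 2X; n_I = 0.999 (inert).
Summing: n_T = 2 + X.
Mole fractions y_i = n_i/n_T; Kp = p_S^2 / (p_U) with p_i = y_i·P.
Setting this equal to 1.2e+03 kPa and taking the physical root (0 < X < 1) gives X = 0.695.

X = 0.695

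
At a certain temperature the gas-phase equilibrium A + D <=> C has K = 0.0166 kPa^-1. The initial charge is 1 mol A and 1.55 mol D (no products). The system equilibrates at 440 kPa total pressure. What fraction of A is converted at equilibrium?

X = 0.763

Take 1 mol A as basis and let X be its fractional conversion, so ξ = X.
At extent ξ: n_A = 1 − X; n_D = 1.55 − X; n_C = X.
Summing: n_T = 2.55 − X.
With p_i = (n_i/n_T)P, K = p_C / (p_A p_D).
Setting this equal to 0.0166 kPa^-1 and taking the physical root (0 < X < 1) gives X = 0.763.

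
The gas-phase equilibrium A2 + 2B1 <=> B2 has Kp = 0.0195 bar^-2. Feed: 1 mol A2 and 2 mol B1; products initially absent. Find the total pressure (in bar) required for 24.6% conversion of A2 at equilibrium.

P = 6.8 bar

Let X = conversion of A2 (basis 1 mol A2); extent of reaction ξ = X.
Mole table: n_A2 = 1 − X; n_B1 = 2 − 2X; n_B2 = X.
Total moles n_T = 3 − 2X.
Kp = p_B2 / (p_A2 p_B1^2) with p_i = (n_i/n_T)·P.
At X = 0.246: the mole-fraction product g(X) = Π y_i^ν_i = 0.9024. Since Kp = g(X)·P^{-2}, P = (g/Kp)^(1/2) = (0.9024/0.0195)^(1/2) = 6.8 bar.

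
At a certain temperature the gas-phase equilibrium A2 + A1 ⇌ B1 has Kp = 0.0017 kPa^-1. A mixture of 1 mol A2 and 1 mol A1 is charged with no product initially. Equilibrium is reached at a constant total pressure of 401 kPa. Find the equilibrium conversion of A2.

Basis: 1 mol A2 initially; let X = conversion of A2. Extent ξ = X.
Species balance: n_A2 = 1 − X; n_A1 = 1 − X; n_B1 = X.
Summing: n_T = 2 − X.
Mole fractions y_i = n_i/n_T; Kp = p_B1 / (p_A2 p_A1) with p_i = y_i·P.
Setting this equal to 0.0017 kPa^-1 and taking the physical root (0 < X < 1) gives X = 0.229.

X = 0.229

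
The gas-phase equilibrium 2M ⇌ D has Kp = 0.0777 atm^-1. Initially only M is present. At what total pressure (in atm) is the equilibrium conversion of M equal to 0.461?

Let X = conversion of M (basis 1 mol M); extent of reaction ξ = 0.5X.
Species balance: n_M = 1 − X; n_D = 0.5X.
Summing: n_T = 1 − 0.5X.
Kp = p_D / (p_M^2) with p_i = (n_i/n_T)·P.
At X = 0.461: the mole-fraction product g(X) = Π y_i^ν_i = 0.6105. Since Kp = g(X)·P^{-1}, P = (g/Kp)^(1/1) = (0.6105/0.0777)^(1/1) = 7.86 atm.

P = 7.86 atm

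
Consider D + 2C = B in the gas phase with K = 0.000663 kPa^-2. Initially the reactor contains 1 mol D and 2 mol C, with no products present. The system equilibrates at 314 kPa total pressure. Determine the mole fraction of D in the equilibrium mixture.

Take 1 mol D as basis and let X be its fractional conversion, so ξ = X.
Species balance: n_D = 1 − X; n_C = 2 − 2X; n_B = X.
Summing: n_T = 3 − 2X.
y_i = n_i/n_T, p_i = y_i·P. K = p_B / (p_D p_C^2).
Setting this equal to 0.000663 kPa^-2 and taking the physical root (0 < X < 1) gives X = 0.820.
Then n_D = 0.18, n_T = 1.36, so y_D = 0.132.

y_D = 0.132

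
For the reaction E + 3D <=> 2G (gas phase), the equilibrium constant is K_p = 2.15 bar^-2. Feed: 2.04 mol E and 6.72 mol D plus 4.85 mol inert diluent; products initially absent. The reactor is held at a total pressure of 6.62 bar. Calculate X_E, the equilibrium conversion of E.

Basis: 2.04 mol E initially; let X = conversion of E. Extent ξ = 2.04X.
Moles: n_E = 2.04 − 2.04X; n_D = 6.72 − 6.12X; n_G = 4.08X; n_I = 4.85 (inert).
n_T = Σnᵢ = 13.6 − 4.08X.
y_i = n_i/n_T, p_i = y_i·P. K_p = p_G^2 / (p_E p_D^3).
Substituting and setting equal to 2.15 bar^-2 gives a polynomial in X; the root in (0,1) is X = 0.690.

X = 0.690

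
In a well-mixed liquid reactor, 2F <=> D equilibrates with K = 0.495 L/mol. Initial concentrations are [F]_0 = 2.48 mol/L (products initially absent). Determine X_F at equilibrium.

X = 0.534

Let X = conversion of F; extent ξ = 2.48X/2 mol/L.
Concentrations: [F] = 2.48 − 2.48X; [D] = 1.24X.
K = [D] / ([F]^2).
Solving K = 0.495 for X ∈ (0,1): X = 0.534.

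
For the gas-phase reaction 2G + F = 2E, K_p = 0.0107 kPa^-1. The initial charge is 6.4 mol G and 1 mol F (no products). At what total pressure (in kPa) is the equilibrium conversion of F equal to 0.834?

Take 1 mol F as basis and let X be its fractional conversion, so ξ = X.
Mole table: n_G = 6.4 − 2X; n_F = 1 − X; n_E = 2X.
Summing: n_T = 7.4 − X.
K_p = p_E^2 / (p_G^2 p_F) with p_i = (n_i/n_T)·P.
At X = 0.834: the mole-fraction product g(X) = Π y_i^ν_i = 4.915. Since K_p = g(X)·P^{-1}, P = (g/K_p)^(1/1) = (4.915/0.0107)^(1/1) = 459 kPa.

P = 459 kPa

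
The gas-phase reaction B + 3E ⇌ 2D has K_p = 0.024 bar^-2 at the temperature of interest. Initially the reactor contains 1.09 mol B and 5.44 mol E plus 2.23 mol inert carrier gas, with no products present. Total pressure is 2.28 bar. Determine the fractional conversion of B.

X = 0.192

Basis: 1.09 mol B initially; let X = conversion of B. Extent ξ = 1.09X.
At extent ξ: n_B = 1.09 − 1.09X; n_E = 5.44 − 3.27X; n_D = 2.18X; n_I = 2.23 (inert).
Total moles n_T = 8.76 − 2.18X.
With p_i = (n_i/n_T)P, K_p = p_D^2 / (p_B p_E^3).
This yields a degree-4 equation in X; solving on (0,1), X = 0.192.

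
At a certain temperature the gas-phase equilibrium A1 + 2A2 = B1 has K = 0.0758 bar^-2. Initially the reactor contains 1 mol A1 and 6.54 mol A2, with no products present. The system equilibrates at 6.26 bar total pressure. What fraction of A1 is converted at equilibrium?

Basis: 1 mol A1 initially; let X = conversion of A1. Extent ξ = X.
Species balance: n_A1 = 1 − X; n_A2 = 6.54 − 2X; n_B1 = X.
Total moles n_T = 7.54 − 2X.
Mole fractions y_i = n_i/n_T; K = p_B1 / (p_A1 p_A2^2) with p_i = y_i·P.
Setting this equal to 0.0758 bar^-2 and taking the physical root (0 < X < 1) gives X = 0.676.

X = 0.676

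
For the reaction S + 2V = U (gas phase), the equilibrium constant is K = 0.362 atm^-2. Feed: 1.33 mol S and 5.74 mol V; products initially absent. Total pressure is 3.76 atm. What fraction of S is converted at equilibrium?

X = 0.737

Let X = conversion of S (basis 1.33 mol S); extent of reaction ξ = 1.33X.
Moles: n_S = 1.33 − 1.33X; n_V = 5.74 − 2.66X; n_U = 1.33X.
Summing: n_T = 7.07 − 2.66X.
y_i = n_i/n_T, p_i = y_i·P. K = p_U / (p_S p_V^2).
Equating to 0.362 atm^-2 and solving on 0 < X < 1: X = 0.737.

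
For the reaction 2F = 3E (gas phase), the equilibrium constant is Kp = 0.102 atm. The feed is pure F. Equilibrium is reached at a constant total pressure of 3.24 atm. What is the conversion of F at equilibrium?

Basis: 1 mol F initially; let X = conversion of F. Extent ξ = 0.5X.
Mole table: n_F = 1 − X; n_E = 1.5X.
Total moles n_T = 1 + 0.5X.
Mole fractions y_i = n_i/n_T; Kp = p_E^3 / (p_F^2) with p_i = y_i·P.
Substituting and setting equal to 0.102 atm gives a polynomial in X; the root in (0,1) is X = 0.189.

X = 0.189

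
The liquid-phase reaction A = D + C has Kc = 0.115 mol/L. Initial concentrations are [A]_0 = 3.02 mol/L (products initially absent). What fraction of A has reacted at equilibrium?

Let X = conversion of A; extent ξ = 3.02·X mol/L.
Concentrations: [A] = 3.02 − 3.02X; [D] = 3.02X; [C] = 3.02X.
Kc = [D] [C] / ([A]).
Equating to 0.115 mol/L: the physical root is X = 0.177.

X = 0.177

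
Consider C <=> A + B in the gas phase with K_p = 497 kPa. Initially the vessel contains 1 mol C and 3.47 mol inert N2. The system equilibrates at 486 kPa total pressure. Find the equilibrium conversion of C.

Basis: 1 mol C initially; let X = conversion of C. Extent ξ = X.
Species balance: n_C = 1 − X; n_A = X; n_B = X; n_I = 3.47 (inert).
n_T = Σnᵢ = 4.47 + X.
y_i = n_i/n_T, p_i = y_i·P. K_p = p_A p_B / (p_C).
Substituting and setting equal to 497 kPa gives a polynomial in X; the root in (0,1) is X = 0.863.

X = 0.863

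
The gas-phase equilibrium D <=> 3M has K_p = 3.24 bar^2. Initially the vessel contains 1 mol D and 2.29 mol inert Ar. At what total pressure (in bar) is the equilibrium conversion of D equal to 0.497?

P = 3 bar

Take 1 mol D as basis and let X be its fractional conversion, so ξ = X.
At extent ξ: n_D = 1 − X; n_M = 3X; n_I = 2.29 (inert).
n_T = Σnᵢ = 3.29 + 2X.
K_p = p_M^3 / (p_D) with p_i = (n_i/n_T)·P.
At X = 0.497: the mole-fraction product g(X) = Π y_i^ν_i = 0.3591. Since K_p = g(X)·P^{2}, P = (K_p/g)^(1/2) = (3.24/0.3591)^(1/2) = 3 bar.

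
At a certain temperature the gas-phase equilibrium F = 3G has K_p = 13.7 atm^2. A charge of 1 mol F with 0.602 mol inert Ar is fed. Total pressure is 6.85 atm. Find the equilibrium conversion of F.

Take 1 mol F as basis and let X be its fractional conversion, so ξ = X.
At extent ξ: n_F = 1 − X; n_G = 3X; n_I = 0.602 (inert).
Summing: n_T = 1.6 + 2X.
y_i = n_i/n_T, p_i = y_i·P. K_p = p_G^3 / (p_F).
Setting this equal to 13.7 atm^2 and taking the physical root (0 < X < 1) gives X = 0.334.

X = 0.334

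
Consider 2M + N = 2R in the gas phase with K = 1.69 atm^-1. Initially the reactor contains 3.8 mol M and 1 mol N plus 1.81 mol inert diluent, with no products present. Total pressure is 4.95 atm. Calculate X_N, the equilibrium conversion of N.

Basis: 1 mol N initially; let X = conversion of N. Extent ξ = X.
Mole table: n_M = 3.8 − 2X; n_N = 1 − X; n_R = 2X; n_I = 1.81 (inert).
Summing: n_T = 6.61 − X.
With p_i = (n_i/n_T)P, K = p_R^2 / (p_M^2 p_N).
Substituting and setting equal to 1.69 atm^-1 gives a polynomial in X; the root in (0,1) is X = 0.728.

X = 0.728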